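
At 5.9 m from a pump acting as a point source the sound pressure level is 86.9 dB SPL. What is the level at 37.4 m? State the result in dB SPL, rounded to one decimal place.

70.9 dB SPL

For a point source, L₂ = L₁ − 20·log₁₀(r₂/r₁).
L₂ = 86.9 − 20·log₁₀(37.4/5.9) = 86.9 − 16.040 = 70.86 dB SPL.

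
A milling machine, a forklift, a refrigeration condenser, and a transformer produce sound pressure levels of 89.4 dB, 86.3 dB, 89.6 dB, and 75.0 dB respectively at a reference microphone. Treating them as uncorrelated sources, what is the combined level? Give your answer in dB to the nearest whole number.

94 dB

Incoherent sources combine by intensity addition: L_total = 10·log₁₀(Σ 10^(L_i/10)).
Σ 10^(L/10) = 10^(89.4/10) + 10^(86.3/10) + 10^(89.6/10) + 10^(75.0/10) = 2.241e+09.
L_total = 10·log₁₀(2.241e+09) = 93.50 dB.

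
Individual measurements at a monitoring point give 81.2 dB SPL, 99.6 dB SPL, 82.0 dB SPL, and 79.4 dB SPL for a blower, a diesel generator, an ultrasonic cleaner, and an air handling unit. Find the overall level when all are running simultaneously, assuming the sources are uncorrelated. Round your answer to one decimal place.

Incoherent sources combine by intensity addition: L_total = 10·log₁₀(Σ 10^(L_i/10)).
Σ 10^(L/10) = 10^(81.2/10) + 10^(99.6/10) + 10^(82.0/10) + 10^(79.4/10) = 9.498e+09.
L_total = 10·log₁₀(9.498e+09) = 99.78 dB SPL.

99.8 dB SPL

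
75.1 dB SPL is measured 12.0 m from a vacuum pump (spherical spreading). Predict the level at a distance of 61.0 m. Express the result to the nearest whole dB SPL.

61 dB SPL

Point-source attenuation: ΔL = 20·log₁₀(r₂/r₁) = 20·log₁₀(61.0/12.0) = 14.123 dB.
L₂ = 75.1 − 20·log₁₀(61.0/12.0) = 75.1 − 14.123 = 60.98 dB SPL.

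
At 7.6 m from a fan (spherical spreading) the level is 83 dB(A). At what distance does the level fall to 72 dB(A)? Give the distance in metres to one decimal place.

27.0 m

Point-source spreading drops the level by 20·log₁₀(r₂/r₁); inverting, r₂/r₁ = 10^(ΔL/20).
r₂ = 7.6·10^((83−72)/20) = 7.6·10^(11.0/20) = 26.97 m.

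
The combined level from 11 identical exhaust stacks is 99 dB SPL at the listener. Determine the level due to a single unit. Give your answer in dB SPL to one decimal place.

Dividing the total intensity by 11 lowers the level by 10·log₁₀ 11 = 10.414 dB: L₁ = 99 − 10.414.

88.6 dB SPL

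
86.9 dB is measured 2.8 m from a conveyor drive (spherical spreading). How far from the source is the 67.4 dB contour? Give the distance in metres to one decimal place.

26.4 m

The 19.5 dB drop corresponds to a distance ratio of 10^(19.5/20) for a point source.
r₂ = 2.8·10^((86.9−67.4)/20) = 2.8·10^(19.5/20) = 26.43 m.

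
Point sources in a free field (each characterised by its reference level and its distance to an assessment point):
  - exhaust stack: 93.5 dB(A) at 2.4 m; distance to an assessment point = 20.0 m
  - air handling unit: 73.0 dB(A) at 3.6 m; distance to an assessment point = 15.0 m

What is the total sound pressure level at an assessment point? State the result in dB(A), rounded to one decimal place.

First find each source's level at the receiver (point-source: −20·log₁₀(r/r_ref)), then combine on an intensity basis.
exhaust stack: 93.5 − 20·log₁₀(20.0/2.4) = 93.5 − 18.42 = 75.08 dB(A).
air handling unit: 73.0 − 20·log₁₀(15.0/3.6) = 73.0 − 12.40 = 60.60 dB(A).
Σ 10^(L/10) = 3.339e+07 → L_total = 10·log₁₀(3.339e+07) = 75.24 dB(A).

75.2 dB(A)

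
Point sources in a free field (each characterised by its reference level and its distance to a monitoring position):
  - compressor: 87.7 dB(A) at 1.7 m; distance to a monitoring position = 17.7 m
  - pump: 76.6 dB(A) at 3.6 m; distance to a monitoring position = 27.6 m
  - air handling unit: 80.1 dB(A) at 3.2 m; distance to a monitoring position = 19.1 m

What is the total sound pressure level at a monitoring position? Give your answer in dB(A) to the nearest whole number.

Apply inverse-square spreading to bring every level to the receiver, then sum 10^(L/10).
compressor: 87.7 − 20·log₁₀(17.7/1.7) = 87.7 − 20.35 = 67.35 dB(A).
pump: 76.6 − 20·log₁₀(27.6/3.6) = 76.6 − 17.69 = 58.91 dB(A).
air handling unit: 80.1 − 20·log₁₀(19.1/3.2) = 80.1 − 15.52 = 64.58 dB(A).
Σ 10^(L/10) = 9.082e+06 → L_total = 10·log₁₀(9.082e+06) = 69.58 dB(A).

70 dB(A)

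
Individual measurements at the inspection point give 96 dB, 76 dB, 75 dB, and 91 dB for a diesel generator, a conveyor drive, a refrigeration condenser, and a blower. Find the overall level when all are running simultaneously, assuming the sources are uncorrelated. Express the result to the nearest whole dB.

Incoherent sources combine by intensity addition: L_total = 10·log₁₀(Σ 10^(L_i/10)).
Σ 10^(L/10) = 10^(96/10) + 10^(76/10) + 10^(75/10) + 10^(91/10) = 5.311e+09.
L_total = 10·log₁₀(5.311e+09) = 97.25 dB.

97 dB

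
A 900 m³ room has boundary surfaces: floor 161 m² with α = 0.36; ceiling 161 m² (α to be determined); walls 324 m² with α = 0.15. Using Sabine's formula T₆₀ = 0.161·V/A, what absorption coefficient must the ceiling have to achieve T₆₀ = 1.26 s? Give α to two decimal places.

0.05

Required total absorption A = 0.161·900/1.26 = 115.00 m².
Absorption from the other surfaces = 161·0.36 + 324·0.15 = 106.56 m², so the ceiling must supply 8.44 m² over 161 m².
α = 8.44/161 = 0.052.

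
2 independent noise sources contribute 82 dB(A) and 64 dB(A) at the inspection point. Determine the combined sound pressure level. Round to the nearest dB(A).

For uncorrelated sources the intensities add, so convert each level to linear form, sum, and take 10·log₁₀ of the total.
Σ 10^(L/10) = 10^(82/10) + 10^(64/10) = 1.610e+08.
L_total = 10·log₁₀(1.610e+08) = 82.07 dB(A).

82 dB(A)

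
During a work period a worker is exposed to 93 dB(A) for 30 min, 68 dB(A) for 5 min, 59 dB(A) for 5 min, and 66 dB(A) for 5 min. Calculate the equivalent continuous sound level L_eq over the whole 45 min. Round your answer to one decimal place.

91.2 dB(A)

The energy average is taken in the linear domain: L_eq = 10·log₁₀[(Σ tᵢ·10^(Lᵢ/10))/T], T = 45 min.
Σ tᵢ·10^(Lᵢ/10) = 30·10^(93/10) + 5·10^(68/10) + 5·10^(59/10) + 5·10^(66/10) = 5.991e+10.
L_eq = 10·log₁₀(5.991e+10/45) = 91.24 dB(A).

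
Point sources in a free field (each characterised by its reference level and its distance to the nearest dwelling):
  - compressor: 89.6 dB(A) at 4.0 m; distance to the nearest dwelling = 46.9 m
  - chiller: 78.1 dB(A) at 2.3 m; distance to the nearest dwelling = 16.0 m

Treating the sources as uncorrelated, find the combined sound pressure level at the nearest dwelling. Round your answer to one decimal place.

Propagate each source to the receiver with L = L_ref − 20·log₁₀(r/r_ref), then add intensities.
compressor: 89.6 − 20·log₁₀(46.9/4.0) = 89.6 − 21.38 = 68.22 dB(A).
chiller: 78.1 − 20·log₁₀(16.0/2.3) = 78.1 − 16.85 = 61.25 dB(A).
Σ 10^(L/10) = 7.968e+06 → L_total = 10·log₁₀(7.968e+06) = 69.01 dB(A).

69.0 dB(A)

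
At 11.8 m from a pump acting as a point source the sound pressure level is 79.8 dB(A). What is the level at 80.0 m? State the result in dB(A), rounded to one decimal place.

Point-source attenuation: ΔL = 20·log₁₀(r₂/r₁) = 20·log₁₀(80.0/11.8) = 16.624 dB.
L₂ = 79.8 − 20·log₁₀(80.0/11.8) = 79.8 − 16.624 = 63.18 dB(A).

63.2 dB(A)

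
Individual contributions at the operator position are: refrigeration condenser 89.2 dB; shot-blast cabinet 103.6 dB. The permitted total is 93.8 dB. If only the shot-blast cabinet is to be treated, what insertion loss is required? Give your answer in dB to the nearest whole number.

12 dB

Everything except the shot-blast cabinet sums to 10^(89.2/10) = 8.318e+08 in linear terms, 89.20 dB.
To meet 93.8 dB overall, the treated shot-blast cabinet may contribute at most 10^(93.8/10) − 8.318e+08 = 1.567e+09, i.e. 91.95 dB.
Required insertion loss = 103.6 − 91.95 = 11.65 dB.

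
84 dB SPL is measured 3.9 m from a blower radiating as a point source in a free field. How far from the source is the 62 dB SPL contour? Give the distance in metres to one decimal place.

The 22.0 dB drop corresponds to a distance ratio of 10^(22.0/20) for a point source.
r₂ = 3.9·10^((84−62)/20) = 3.9·10^(22.0/20) = 49.10 m.

49.1 m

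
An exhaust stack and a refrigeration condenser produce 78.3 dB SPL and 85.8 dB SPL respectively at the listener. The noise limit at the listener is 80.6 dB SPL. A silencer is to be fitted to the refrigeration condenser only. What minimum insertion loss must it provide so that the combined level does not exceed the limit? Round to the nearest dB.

Fixed contribution from the other source: Σ 10^(L/10) = 10^(78.3/10) = 6.761e+07 (78.30 dB SPL).
To meet 80.6 dB SPL overall, the treated refrigeration condenser may contribute at most 10^(80.6/10) − 6.761e+07 = 4.721e+07, i.e. 76.74 dB SPL.
So the refrigeration condenser must be reduced from 85.8 to 76.74 dB SPL: IL = 9.06 dB.

9 dB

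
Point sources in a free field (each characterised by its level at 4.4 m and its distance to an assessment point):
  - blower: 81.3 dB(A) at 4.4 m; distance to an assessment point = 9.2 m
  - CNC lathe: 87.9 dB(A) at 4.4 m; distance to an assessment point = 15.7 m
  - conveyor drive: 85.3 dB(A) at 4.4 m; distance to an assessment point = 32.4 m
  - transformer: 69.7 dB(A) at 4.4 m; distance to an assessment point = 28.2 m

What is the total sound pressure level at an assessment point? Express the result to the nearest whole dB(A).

79 dB(A)

Propagate each source to the receiver with L = L_ref − 20·log₁₀(r/r_ref), then add intensities.
blower: 81.3 − 20·log₁₀(9.2/4.4) = 81.3 − 6.41 = 74.89 dB(A).
CNC lathe: 87.9 − 20·log₁₀(15.7/4.4) = 87.9 − 11.05 = 76.85 dB(A).
conveyor drive: 85.3 − 20·log₁₀(32.4/4.4) = 85.3 − 17.34 = 67.96 dB(A).
transformer: 69.7 − 20·log₁₀(28.2/4.4) = 69.7 − 16.14 = 53.56 dB(A).
Σ 10^(L/10) = 8.576e+07 → L_total = 10·log₁₀(8.576e+07) = 79.33 dB(A).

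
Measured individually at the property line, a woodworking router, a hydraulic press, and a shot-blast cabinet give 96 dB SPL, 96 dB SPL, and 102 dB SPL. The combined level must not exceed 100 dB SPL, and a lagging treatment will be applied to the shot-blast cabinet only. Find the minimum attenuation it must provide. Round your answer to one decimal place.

8.9 dB

The untreated sources together contribute 10^(96/10) + 10^(96/10) = 7.962e+09, i.e. 99.01 dB SPL.
The limit corresponds to 10^(100/10) = 1.000e+10; subtracting the fixed part leaves 2.038e+09 for the shot-blast cabinet, i.e. 93.09 dB SPL.
So the shot-blast cabinet must be reduced from 102 to 93.09 dB SPL: IL = 8.91 dB.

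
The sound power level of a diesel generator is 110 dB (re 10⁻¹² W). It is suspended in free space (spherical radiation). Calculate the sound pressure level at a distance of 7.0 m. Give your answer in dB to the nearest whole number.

L_p = L_w − 10·log₁₀(4π·r²) with r = 7.0 m.
4π·r² = 615.8 m², 10·log₁₀ of that is 27.894 dB.
L_p = 110 − 27.894 = 82.11 dB.

82 dB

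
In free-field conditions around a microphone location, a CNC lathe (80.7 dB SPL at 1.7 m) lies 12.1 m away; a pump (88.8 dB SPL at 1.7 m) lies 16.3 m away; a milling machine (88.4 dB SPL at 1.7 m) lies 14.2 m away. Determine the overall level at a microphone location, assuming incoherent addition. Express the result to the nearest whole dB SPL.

73 dB SPL

Apply inverse-square spreading to bring every level to the receiver, then sum 10^(L/10).
CNC lathe: 80.7 − 20·log₁₀(12.1/1.7) = 80.7 − 17.05 = 63.65 dB SPL.
pump: 88.8 − 20·log₁₀(16.3/1.7) = 88.8 − 19.63 = 69.17 dB SPL.
milling machine: 88.4 − 20·log₁₀(14.2/1.7) = 88.4 − 18.44 = 69.96 dB SPL.
Σ 10^(L/10) = 2.049e+07 → L_total = 10·log₁₀(2.049e+07) = 73.11 dB SPL.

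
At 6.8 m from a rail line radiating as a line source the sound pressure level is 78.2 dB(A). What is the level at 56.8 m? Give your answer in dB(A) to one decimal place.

Line-source attenuation: ΔL = 10·log₁₀(r₂/r₁) = 10·log₁₀(56.8/6.8) = 9.218 dB.
L₂ = 78.2 − 10·log₁₀(56.8/6.8) = 78.2 − 9.218 = 68.98 dB(A).

69.0 dB(A)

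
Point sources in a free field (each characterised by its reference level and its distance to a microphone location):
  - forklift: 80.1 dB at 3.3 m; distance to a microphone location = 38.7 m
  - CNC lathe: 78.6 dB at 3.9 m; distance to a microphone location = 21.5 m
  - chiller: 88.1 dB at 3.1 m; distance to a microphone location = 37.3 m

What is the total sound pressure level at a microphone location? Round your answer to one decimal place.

68.8 dB

Apply inverse-square spreading to bring every level to the receiver, then sum 10^(L/10).
forklift: 80.1 − 20·log₁₀(38.7/3.3) = 80.1 − 21.38 = 58.72 dB.
CNC lathe: 78.6 − 20·log₁₀(21.5/3.9) = 78.6 − 14.83 = 63.77 dB.
chiller: 88.1 − 20·log₁₀(37.3/3.1) = 88.1 − 21.61 = 66.49 dB.
Σ 10^(L/10) = 7.587e+06 → L_total = 10·log₁₀(7.587e+06) = 68.80 dB.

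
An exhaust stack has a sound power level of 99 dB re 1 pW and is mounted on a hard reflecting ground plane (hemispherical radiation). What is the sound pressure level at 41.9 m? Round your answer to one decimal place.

58.6 dB

L_p = L_w − 10·log₁₀(2π·r²) with r = 41.9 m.
2π·r² = 1.103e+04 m², 10·log₁₀ of that is 40.426 dB.
L_p = 99 − 40.426 = 58.57 dB.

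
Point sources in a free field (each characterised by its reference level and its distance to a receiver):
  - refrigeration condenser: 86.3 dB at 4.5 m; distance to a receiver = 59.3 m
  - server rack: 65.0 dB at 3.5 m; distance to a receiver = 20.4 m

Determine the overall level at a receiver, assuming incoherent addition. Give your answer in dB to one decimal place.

Apply inverse-square spreading to bring every level to the receiver, then sum 10^(L/10).
refrigeration condenser: 86.3 − 20·log₁₀(59.3/4.5) = 86.3 − 22.40 = 63.90 dB.
server rack: 65.0 − 20·log₁₀(20.4/3.5) = 65.0 − 15.31 = 49.69 dB.
Σ 10^(L/10) = 2.550e+06 → L_total = 10·log₁₀(2.550e+06) = 64.06 dB.

64.1 dB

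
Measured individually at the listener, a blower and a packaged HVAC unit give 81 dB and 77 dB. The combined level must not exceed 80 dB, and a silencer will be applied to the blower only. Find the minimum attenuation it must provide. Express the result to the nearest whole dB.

The untreated sources together contribute 10^(77/10) = 5.012e+07, i.e. 77.00 dB.
To meet 80 dB overall, the treated blower may contribute at most 10^(80/10) − 5.012e+07 = 4.988e+07, i.e. 76.98 dB.
Required insertion loss = 81 − 76.98 = 4.02 dB.

4 dB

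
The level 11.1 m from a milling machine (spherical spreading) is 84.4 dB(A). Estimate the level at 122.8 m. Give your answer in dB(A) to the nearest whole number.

64 dB(A)

Point-source attenuation: ΔL = 20·log₁₀(r₂/r₁) = 20·log₁₀(122.8/11.1) = 20.878 dB.
L₂ = 84.4 − 20·log₁₀(122.8/11.1) = 84.4 − 20.878 = 63.52 dB(A).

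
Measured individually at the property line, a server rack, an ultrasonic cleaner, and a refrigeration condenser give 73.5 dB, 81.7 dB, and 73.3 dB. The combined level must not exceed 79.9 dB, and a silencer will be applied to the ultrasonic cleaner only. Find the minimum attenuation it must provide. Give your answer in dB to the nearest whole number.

Everything except the ultrasonic cleaner sums to 10^(73.5/10) + 10^(73.3/10) = 4.377e+07 in linear terms, 76.41 dB.
To meet 79.9 dB overall, the treated ultrasonic cleaner may contribute at most 10^(79.9/10) − 4.377e+07 = 5.396e+07, i.e. 77.32 dB.
Required insertion loss = 81.7 − 77.32 = 4.38 dB.

4 dB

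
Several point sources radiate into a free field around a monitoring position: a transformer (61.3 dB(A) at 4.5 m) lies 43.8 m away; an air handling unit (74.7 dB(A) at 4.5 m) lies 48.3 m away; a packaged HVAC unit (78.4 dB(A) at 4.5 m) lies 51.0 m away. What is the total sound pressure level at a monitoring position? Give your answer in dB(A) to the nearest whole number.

Apply inverse-square spreading to bring every level to the receiver, then sum 10^(L/10).
transformer: 61.3 − 20·log₁₀(43.8/4.5) = 61.3 − 19.77 = 41.53 dB(A).
air handling unit: 74.7 − 20·log₁₀(48.3/4.5) = 74.7 − 20.61 = 54.09 dB(A).
packaged HVAC unit: 78.4 − 20·log₁₀(51.0/4.5) = 78.4 − 21.09 = 57.31 dB(A).
Σ 10^(L/10) = 8.090e+05 → L_total = 10·log₁₀(8.090e+05) = 59.08 dB(A).

59 dB(A)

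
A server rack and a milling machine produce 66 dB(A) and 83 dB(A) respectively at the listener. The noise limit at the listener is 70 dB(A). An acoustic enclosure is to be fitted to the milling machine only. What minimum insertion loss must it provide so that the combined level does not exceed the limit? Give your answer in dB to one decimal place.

15.2 dB

Fixed contribution from the other source: Σ 10^(L/10) = 10^(66/10) = 3.981e+06 (66.00 dB(A)).
To meet 70 dB(A) overall, the treated milling machine may contribute at most 10^(70/10) − 3.981e+06 = 6.019e+06, i.e. 67.80 dB(A).
So the milling machine must be reduced from 83 to 67.80 dB(A): IL = 15.20 dB.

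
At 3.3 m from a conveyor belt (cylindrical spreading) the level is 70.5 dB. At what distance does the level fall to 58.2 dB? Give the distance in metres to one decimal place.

56.0 m

The 12.3 dB drop corresponds to a distance ratio of 10^(12.3/10) for a line source.
r₂ = 3.3·10^((70.5−58.2)/10) = 3.3·10^(12.3/10) = 56.04 m.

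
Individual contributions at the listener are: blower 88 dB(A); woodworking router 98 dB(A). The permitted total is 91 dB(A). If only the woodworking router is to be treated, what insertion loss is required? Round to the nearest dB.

Everything except the woodworking router sums to 10^(88/10) = 6.310e+08 in linear terms, 88.00 dB(A).
To meet 91 dB(A) overall, the treated woodworking router may contribute at most 10^(91/10) − 6.310e+08 = 6.280e+08, i.e. 87.98 dB(A).
So the woodworking router must be reduced from 98 to 87.98 dB(A): IL = 10.02 dB.

10 dB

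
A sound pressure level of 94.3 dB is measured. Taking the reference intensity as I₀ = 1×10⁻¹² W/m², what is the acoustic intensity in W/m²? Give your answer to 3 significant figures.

L = 10·log₁₀(I/I₀) ⇒ I = I₀·10^(L/10) = 10⁻¹² × 10^9.43.

0.00269 W/m²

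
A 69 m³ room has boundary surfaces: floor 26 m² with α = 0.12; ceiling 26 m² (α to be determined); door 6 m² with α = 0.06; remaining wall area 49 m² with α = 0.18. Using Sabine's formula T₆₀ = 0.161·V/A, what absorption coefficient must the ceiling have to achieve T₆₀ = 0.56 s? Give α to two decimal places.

From T₆₀ = 0.161·V/A, the target T₆₀ = 0.56 s needs A = 0.161·69/0.56 = 19.84 m².
Absorption from the other surfaces = 26·0.12 + 6·0.06 + 49·0.18 = 12.30 m², so the ceiling must supply 7.54 m² over 26 m².
α = 7.54/26 = 0.290.

0.29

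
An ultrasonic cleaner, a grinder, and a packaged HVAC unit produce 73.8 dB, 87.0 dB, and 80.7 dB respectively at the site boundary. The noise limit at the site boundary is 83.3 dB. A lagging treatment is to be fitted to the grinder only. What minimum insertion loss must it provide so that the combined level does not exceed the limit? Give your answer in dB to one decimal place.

8.4 dB

The untreated sources together contribute 10^(73.8/10) + 10^(80.7/10) = 1.415e+08, i.e. 81.51 dB.
The limit corresponds to 10^(83.3/10) = 2.138e+08; subtracting the fixed part leaves 7.232e+07 for the grinder, i.e. 78.59 dB.
So the grinder must be reduced from 87.0 to 78.59 dB: IL = 8.41 dB.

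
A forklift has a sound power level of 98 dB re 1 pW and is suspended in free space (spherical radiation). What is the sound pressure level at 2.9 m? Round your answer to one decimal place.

L_p = L_w − 10·log₁₀(4π·r²) with r = 2.9 m.
4π·r² = 105.7 m², 10·log₁₀ of that is 20.240 dB.
L_p = 98 − 20.240 = 77.76 dB.

77.8 dB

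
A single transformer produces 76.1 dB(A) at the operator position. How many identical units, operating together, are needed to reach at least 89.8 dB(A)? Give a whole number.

The shortfall is 89.8 − 76.1 = 13.7 dB, and N units add 10·log₁₀ N, so need 10·log₁₀ N ≥ 13.7.
N ≥ 10^(13.7/10) = 23.442, so N = 24.

24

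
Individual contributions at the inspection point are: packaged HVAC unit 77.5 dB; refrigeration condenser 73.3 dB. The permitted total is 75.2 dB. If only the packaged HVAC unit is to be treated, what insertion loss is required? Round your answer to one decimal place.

6.8 dB

The untreated sources together contribute 10^(73.3/10) = 2.138e+07, i.e. 73.30 dB.
The limit corresponds to 10^(75.2/10) = 3.311e+07; subtracting the fixed part leaves 1.173e+07 for the packaged HVAC unit, i.e. 70.69 dB.
Required insertion loss = 77.5 − 70.69 = 6.81 dB.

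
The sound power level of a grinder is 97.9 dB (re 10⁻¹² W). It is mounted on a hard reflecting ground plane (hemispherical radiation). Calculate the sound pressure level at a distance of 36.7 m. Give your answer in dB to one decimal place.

L_p = L_w − 10·log₁₀(2π·r²) with r = 36.7 m.
2π·r² = 8463 m², 10·log₁₀ of that is 39.275 dB.
L_p = 97.9 − 39.275 = 58.62 dB.

58.6 dB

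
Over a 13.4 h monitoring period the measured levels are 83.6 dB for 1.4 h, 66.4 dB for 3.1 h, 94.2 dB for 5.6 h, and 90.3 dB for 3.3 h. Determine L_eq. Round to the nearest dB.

91 dB

Weight each interval's intensity by its duration and average over T = 13.4 h:
Σ tᵢ·10^(Lᵢ/10) = 1.4·10^(83.6/10) + 3.1·10^(66.4/10) + 5.6·10^(94.2/10) + 3.3·10^(90.3/10) = 1.860e+10.
L_eq = 10·log₁₀(1.860e+10/13.4) = 91.42 dB.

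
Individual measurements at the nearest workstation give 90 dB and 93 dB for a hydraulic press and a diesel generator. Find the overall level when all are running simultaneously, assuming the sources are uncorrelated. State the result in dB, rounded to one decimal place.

Incoherent sources combine by intensity addition: L_total = 10·log₁₀(Σ 10^(L_i/10)).
Σ 10^(L/10) = 10^(90/10) + 10^(93/10) = 2.995e+09.
L_total = 10·log₁₀(2.995e+09) = 94.76 dB.

94.8 dB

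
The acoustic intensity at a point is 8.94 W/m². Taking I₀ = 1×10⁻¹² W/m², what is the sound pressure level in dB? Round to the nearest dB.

130 dB

Dividing by I₀ shifts the exponent by 12: I/I₀ = 8.94×10^12.
L = 10·(0.9513 + 12) = 129.51 dB.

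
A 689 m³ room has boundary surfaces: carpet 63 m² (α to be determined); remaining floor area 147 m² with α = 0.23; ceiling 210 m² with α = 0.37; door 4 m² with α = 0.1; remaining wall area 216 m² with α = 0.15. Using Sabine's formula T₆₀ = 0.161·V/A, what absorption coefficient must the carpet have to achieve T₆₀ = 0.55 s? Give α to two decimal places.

0.91

A = 0.161·V/T₆₀ = 0.161·689/0.55 = 201.69 m² sabins.
Absorption from the other surfaces = 147·0.23 + 210·0.37 + 4·0.1 + 216·0.15 = 144.31 m², so the carpet must supply 57.38 m² over 63 m².
α = 57.38/63 = 0.911.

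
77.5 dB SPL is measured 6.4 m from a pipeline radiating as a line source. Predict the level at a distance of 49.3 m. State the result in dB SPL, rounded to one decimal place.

68.6 dB SPL

Line-source attenuation: ΔL = 10·log₁₀(r₂/r₁) = 10·log₁₀(49.3/6.4) = 8.867 dB.
L₂ = 77.5 − 10·log₁₀(49.3/6.4) = 77.5 − 8.867 = 68.63 dB SPL.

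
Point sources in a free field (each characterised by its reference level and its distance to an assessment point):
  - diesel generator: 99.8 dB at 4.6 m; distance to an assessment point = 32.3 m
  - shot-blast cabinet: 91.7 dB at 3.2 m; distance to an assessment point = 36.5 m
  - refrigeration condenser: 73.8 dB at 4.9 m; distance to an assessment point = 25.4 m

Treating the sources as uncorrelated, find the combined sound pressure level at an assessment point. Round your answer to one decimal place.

83.1 dB

Propagate each source to the receiver with L = L_ref − 20·log₁₀(r/r_ref), then add intensities.
diesel generator: 99.8 − 20·log₁₀(32.3/4.6) = 99.8 − 16.93 = 82.87 dB.
shot-blast cabinet: 91.7 − 20·log₁₀(36.5/3.2) = 91.7 − 21.14 = 70.56 dB.
refrigeration condenser: 73.8 − 20·log₁₀(25.4/4.9) = 73.8 − 14.29 = 59.51 dB.
Σ 10^(L/10) = 2.060e+08 → L_total = 10·log₁₀(2.060e+08) = 83.14 dB.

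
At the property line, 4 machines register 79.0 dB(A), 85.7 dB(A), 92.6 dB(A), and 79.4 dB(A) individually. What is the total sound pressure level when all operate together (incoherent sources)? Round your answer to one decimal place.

93.7 dB(A)

For uncorrelated sources the intensities add, so convert each level to linear form, sum, and take 10·log₁₀ of the total.
Σ 10^(L/10) = 10^(79.0/10) + 10^(85.7/10) + 10^(92.6/10) + 10^(79.4/10) = 2.358e+09.
L_total = 10·log₁₀(2.358e+09) = 93.73 dB(A).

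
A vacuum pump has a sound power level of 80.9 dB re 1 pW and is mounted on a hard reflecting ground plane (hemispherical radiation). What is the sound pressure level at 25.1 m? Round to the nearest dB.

The power spreads over a hemisphere of area 2π·r², so L_p = L_w − 10·log₁₀(2π·r²).
2π·r² = 3958 m², 10·log₁₀ of that is 35.975 dB.
L_p = 80.9 − 35.975 = 44.92 dB.

45 dB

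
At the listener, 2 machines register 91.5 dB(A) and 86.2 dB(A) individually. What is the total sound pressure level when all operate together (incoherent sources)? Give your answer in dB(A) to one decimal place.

92.6 dB(A)

Incoherent sources combine by intensity addition: L_total = 10·log₁₀(Σ 10^(L_i/10)).
Σ 10^(L/10) = 10^(91.5/10) + 10^(86.2/10) = 1.829e+09.
L_total = 10·log₁₀(1.829e+09) = 92.62 dB(A).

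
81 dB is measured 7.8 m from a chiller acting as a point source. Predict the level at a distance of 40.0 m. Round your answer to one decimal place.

Point-source attenuation: ΔL = 20·log₁₀(r₂/r₁) = 20·log₁₀(40.0/7.8) = 14.199 dB.
L₂ = 81 − 20·log₁₀(40.0/7.8) = 81 − 14.199 = 66.80 dB.

66.8 dB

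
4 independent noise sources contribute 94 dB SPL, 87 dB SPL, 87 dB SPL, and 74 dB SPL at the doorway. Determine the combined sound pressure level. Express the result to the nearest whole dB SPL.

95 dB SPL

Incoherent sources combine by intensity addition: L_total = 10·log₁₀(Σ 10^(L_i/10)).
Σ 10^(L/10) = 10^(94/10) + 10^(87/10) + 10^(87/10) + 10^(74/10) = 3.539e+09.
L_total = 10·log₁₀(3.539e+09) = 95.49 dB SPL.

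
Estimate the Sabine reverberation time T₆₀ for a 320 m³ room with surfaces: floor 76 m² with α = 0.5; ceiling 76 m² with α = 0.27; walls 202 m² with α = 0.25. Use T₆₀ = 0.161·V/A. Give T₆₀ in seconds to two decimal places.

A = Σ Sᵢαᵢ = 76·0.5 + 76·0.27 + 202·0.25 = 109.02 m².
T₆₀ = 0.161·V/A = 0.161·320/109.02 = 0.473 s.

0.47 s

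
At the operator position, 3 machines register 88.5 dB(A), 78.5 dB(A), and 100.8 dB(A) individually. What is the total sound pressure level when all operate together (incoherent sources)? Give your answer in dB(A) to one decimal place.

101.1 dB(A)

For uncorrelated sources the intensities add, so convert each level to linear form, sum, and take 10·log₁₀ of the total.
Σ 10^(L/10) = 10^(88.5/10) + 10^(78.5/10) + 10^(100.8/10) = 1.280e+10.
L_total = 10·log₁₀(1.280e+10) = 101.07 dB(A).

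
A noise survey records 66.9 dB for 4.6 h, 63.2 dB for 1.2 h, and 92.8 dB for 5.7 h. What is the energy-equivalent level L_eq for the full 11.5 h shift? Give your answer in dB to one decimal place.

89.8 dB

L_eq = 10·log₁₀[(1/T)·Σ tᵢ·10^(Lᵢ/10)] with T = 11.5 h.
Σ tᵢ·10^(Lᵢ/10) = 4.6·10^(66.9/10) + 1.2·10^(63.2/10) + 5.7·10^(92.8/10) = 1.089e+10.
L_eq = 10·log₁₀(1.089e+10/11.5) = 89.76 dB.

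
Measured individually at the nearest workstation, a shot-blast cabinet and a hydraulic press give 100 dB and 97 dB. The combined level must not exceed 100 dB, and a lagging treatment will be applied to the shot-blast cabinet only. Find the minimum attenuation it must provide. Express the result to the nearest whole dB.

Everything except the shot-blast cabinet sums to 10^(97/10) = 5.012e+09 in linear terms, 97.00 dB.
To meet 100 dB overall, the treated shot-blast cabinet may contribute at most 10^(100/10) − 5.012e+09 = 4.988e+09, i.e. 96.98 dB.
So the shot-blast cabinet must be reduced from 100 to 96.98 dB: IL = 3.02 dB.

3 dB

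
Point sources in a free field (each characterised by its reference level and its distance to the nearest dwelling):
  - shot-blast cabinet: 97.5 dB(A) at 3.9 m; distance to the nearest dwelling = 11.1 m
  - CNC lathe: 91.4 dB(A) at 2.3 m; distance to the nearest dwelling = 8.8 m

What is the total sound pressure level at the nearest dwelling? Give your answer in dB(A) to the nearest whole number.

Propagate each source to the receiver with L = L_ref − 20·log₁₀(r/r_ref), then add intensities.
shot-blast cabinet: 97.5 − 20·log₁₀(11.1/3.9) = 97.5 − 9.09 = 88.41 dB(A).
CNC lathe: 91.4 − 20·log₁₀(8.8/2.3) = 91.4 − 11.66 = 79.74 dB(A).
Σ 10^(L/10) = 7.885e+08 → L_total = 10·log₁₀(7.885e+08) = 88.97 dB(A).

89 dB(A)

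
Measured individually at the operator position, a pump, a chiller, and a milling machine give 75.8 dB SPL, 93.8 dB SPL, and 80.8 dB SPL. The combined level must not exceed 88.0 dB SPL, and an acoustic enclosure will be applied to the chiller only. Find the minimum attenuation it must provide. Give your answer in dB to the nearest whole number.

7 dB

The untreated sources together contribute 10^(75.8/10) + 10^(80.8/10) = 1.582e+08, i.e. 81.99 dB SPL.
To meet 88.0 dB SPL overall, the treated chiller may contribute at most 10^(88.0/10) − 1.582e+08 = 4.727e+08, i.e. 86.75 dB SPL.
So the chiller must be reduced from 93.8 to 86.75 dB SPL: IL = 7.05 dB.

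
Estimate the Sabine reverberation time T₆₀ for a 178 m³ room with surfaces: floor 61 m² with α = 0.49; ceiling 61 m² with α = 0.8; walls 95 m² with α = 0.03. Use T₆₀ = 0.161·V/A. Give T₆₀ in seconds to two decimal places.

0.35 s

Total absorption A = 61·0.49 + 61·0.8 + 95·0.03 = 81.54 m² sabins.
T₆₀ = 0.161·V/A = 0.161·178/81.54 = 0.351 s.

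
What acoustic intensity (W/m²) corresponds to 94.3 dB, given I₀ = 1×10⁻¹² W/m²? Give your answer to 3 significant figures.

0.00269 W/m²

I/I₀ = 10^(94.3/10) = 2.692e+09, so I = 2.692e+09 × 10⁻¹² W/m².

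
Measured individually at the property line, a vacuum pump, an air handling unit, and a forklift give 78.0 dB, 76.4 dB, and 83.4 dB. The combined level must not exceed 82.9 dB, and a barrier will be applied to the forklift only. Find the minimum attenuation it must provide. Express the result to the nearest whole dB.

4 dB

The untreated sources together contribute 10^(78.0/10) + 10^(76.4/10) = 1.067e+08, i.e. 80.28 dB.
To meet 82.9 dB overall, the treated forklift may contribute at most 10^(82.9/10) − 1.067e+08 = 8.824e+07, i.e. 79.46 dB.
Required insertion loss = 83.4 − 79.46 = 3.94 dB.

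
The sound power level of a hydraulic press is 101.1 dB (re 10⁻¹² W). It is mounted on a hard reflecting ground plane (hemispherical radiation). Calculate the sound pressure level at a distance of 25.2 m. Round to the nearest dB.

65 dB

Free-field hemispherical radiation: L_p = L_w − 10·log₁₀(2π·r²), r = 25.2 m.
2π·r² = 3990 m², 10·log₁₀ of that is 36.010 dB.
L_p = 101.1 − 36.010 = 65.09 dB.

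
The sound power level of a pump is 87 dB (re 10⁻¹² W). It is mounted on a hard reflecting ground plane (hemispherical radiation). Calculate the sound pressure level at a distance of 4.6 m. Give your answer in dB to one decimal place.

65.8 dB

The power spreads over a hemisphere of area 2π·r², so L_p = L_w − 10·log₁₀(2π·r²).
2π·r² = 133 m², 10·log₁₀ of that is 21.237 dB.
L_p = 87 − 21.237 = 65.76 dB.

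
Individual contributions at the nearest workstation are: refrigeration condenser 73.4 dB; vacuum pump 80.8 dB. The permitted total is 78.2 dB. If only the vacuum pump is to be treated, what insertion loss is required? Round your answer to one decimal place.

Fixed contribution from the other source: Σ 10^(L/10) = 10^(73.4/10) = 2.188e+07 (73.40 dB).
To meet 78.2 dB overall, the treated vacuum pump may contribute at most 10^(78.2/10) − 2.188e+07 = 4.419e+07, i.e. 76.45 dB.
Required insertion loss = 80.8 − 76.45 = 4.35 dB.

4.3 dB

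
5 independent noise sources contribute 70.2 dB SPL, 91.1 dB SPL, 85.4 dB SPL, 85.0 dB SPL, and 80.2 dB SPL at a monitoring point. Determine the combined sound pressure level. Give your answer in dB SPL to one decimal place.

93.2 dB SPL

Incoherent sources combine by intensity addition: L_total = 10·log₁₀(Σ 10^(L_i/10)).
Σ 10^(L/10) = 10^(70.2/10) + 10^(91.1/10) + 10^(85.4/10) + 10^(85.0/10) + 10^(80.2/10) = 2.066e+09.
L_total = 10·log₁₀(2.066e+09) = 93.15 dB SPL.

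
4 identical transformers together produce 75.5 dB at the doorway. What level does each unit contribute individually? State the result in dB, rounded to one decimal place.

69.5 dB

4 equal contributions raise the level by 10·log₁₀ 4 = 6.021 dB, so each unit alone gives 75.5 − 6.021.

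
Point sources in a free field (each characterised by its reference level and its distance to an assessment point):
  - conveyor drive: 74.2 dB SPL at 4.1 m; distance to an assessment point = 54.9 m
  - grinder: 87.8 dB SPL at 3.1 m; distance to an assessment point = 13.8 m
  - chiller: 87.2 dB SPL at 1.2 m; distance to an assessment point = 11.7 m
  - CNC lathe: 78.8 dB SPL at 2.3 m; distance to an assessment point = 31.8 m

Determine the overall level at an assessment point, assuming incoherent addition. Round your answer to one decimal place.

First find each source's level at the receiver (point-source: −20·log₁₀(r/r_ref)), then combine on an intensity basis.
conveyor drive: 74.2 − 20·log₁₀(54.9/4.1) = 74.2 − 22.54 = 51.66 dB SPL.
grinder: 87.8 − 20·log₁₀(13.8/3.1) = 87.8 − 12.97 = 74.83 dB SPL.
chiller: 87.2 − 20·log₁₀(11.7/1.2) = 87.2 − 19.78 = 67.42 dB SPL.
CNC lathe: 78.8 − 20·log₁₀(31.8/2.3) = 78.8 − 22.81 = 55.99 dB SPL.
Σ 10^(L/10) = 3.647e+07 → L_total = 10·log₁₀(3.647e+07) = 75.62 dB SPL.

75.6 dB SPL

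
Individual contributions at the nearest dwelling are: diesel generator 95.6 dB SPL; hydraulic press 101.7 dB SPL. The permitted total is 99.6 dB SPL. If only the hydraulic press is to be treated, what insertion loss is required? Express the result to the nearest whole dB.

4 dB

Everything except the hydraulic press sums to 10^(95.6/10) = 3.631e+09 in linear terms, 95.60 dB SPL.
To meet 99.6 dB SPL overall, the treated hydraulic press may contribute at most 10^(99.6/10) − 3.631e+09 = 5.489e+09, i.e. 97.40 dB SPL.
So the hydraulic press must be reduced from 101.7 to 97.40 dB SPL: IL = 4.30 dB.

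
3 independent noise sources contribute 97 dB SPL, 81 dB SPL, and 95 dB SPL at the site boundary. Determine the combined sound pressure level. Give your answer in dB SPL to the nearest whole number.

For uncorrelated sources the intensities add, so convert each level to linear form, sum, and take 10·log₁₀ of the total.
Σ 10^(L/10) = 10^(97/10) + 10^(81/10) + 10^(95/10) = 8.300e+09.
L_total = 10·log₁₀(8.300e+09) = 99.19 dB SPL.

99 dB SPL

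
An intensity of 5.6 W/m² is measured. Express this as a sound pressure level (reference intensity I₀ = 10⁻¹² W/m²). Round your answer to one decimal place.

127.5 dB

L = 10·log₁₀(I/I₀) = 10·log₁₀(5.6/10⁻¹²) = 10·log₁₀(5.6×10^12).
L = 10·(0.7482 + 12) = 127.48 dB.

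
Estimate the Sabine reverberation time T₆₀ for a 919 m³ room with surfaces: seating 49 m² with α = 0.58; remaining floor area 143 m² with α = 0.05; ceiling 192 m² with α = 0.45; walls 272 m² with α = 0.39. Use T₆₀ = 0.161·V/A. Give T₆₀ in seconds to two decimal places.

A = Σ Sᵢαᵢ = 49·0.58 + 143·0.05 + 192·0.45 + 272·0.39 = 228.05 m².
T₆₀ = 0.161·V/A = 0.161·919/228.05 = 0.649 s.

0.65 s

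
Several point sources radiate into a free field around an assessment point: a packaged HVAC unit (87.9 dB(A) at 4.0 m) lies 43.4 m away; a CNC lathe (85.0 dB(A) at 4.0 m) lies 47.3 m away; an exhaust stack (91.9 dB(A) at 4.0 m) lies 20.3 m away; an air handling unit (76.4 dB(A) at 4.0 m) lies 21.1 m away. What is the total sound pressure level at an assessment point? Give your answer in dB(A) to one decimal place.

78.4 dB(A)

Propagate each source to the receiver with L = L_ref − 20·log₁₀(r/r_ref), then add intensities.
packaged HVAC unit: 87.9 − 20·log₁₀(43.4/4.0) = 87.9 − 20.71 = 67.19 dB(A).
CNC lathe: 85.0 − 20·log₁₀(47.3/4.0) = 85.0 − 21.46 = 63.54 dB(A).
exhaust stack: 91.9 − 20·log₁₀(20.3/4.0) = 91.9 − 14.11 = 77.79 dB(A).
air handling unit: 76.4 − 20·log₁₀(21.1/4.0) = 76.4 − 14.44 = 61.96 dB(A).
Σ 10^(L/10) = 6.920e+07 → L_total = 10·log₁₀(6.920e+07) = 78.40 dB(A).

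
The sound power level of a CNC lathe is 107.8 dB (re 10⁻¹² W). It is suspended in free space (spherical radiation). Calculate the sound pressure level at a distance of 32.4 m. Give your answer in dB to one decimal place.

66.6 dB

Free-field spherical radiation: L_p = L_w − 10·log₁₀(4π·r²), r = 32.4 m.
4π·r² = 1.319e+04 m², 10·log₁₀ of that is 41.203 dB.
L_p = 107.8 − 41.203 = 66.60 dB.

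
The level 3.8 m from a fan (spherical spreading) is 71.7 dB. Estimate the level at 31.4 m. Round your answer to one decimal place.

Spherical spreading from a point source gives a 20·log₁₀(r₂/r₁) drop.
L₂ = 71.7 − 20·log₁₀(31.4/3.8) = 71.7 − 18.343 = 53.36 dB.

53.4 dB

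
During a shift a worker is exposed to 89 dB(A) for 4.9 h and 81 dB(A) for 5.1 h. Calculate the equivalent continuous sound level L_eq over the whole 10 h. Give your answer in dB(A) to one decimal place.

L_eq = 10·log₁₀[(1/T)·Σ tᵢ·10^(Lᵢ/10)] with T = 10 h.
Σ tᵢ·10^(Lᵢ/10) = 4.9·10^(89/10) + 5.1·10^(81/10) = 4.534e+09.
L_eq = 10·log₁₀(4.534e+09/10) = 86.57 dB(A).

86.6 dB(A)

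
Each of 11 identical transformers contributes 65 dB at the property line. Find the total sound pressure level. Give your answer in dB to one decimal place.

L_total = L₁ + 10·log₁₀ N for N identical incoherent sources.
L_total = 65 + 10·log₁₀(11) = 65 + 10.414 = 75.41 dB.

75.4 dB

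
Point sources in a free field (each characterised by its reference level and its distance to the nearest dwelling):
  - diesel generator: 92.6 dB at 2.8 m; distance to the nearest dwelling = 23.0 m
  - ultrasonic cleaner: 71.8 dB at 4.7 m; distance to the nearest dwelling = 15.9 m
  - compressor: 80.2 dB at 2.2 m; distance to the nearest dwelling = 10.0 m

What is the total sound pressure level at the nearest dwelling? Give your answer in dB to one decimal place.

First find each source's level at the receiver (point-source: −20·log₁₀(r/r_ref)), then combine on an intensity basis.
diesel generator: 92.6 − 20·log₁₀(23.0/2.8) = 92.6 − 18.29 = 74.31 dB.
ultrasonic cleaner: 71.8 − 20·log₁₀(15.9/4.7) = 71.8 − 10.59 = 61.21 dB.
compressor: 80.2 − 20·log₁₀(10.0/2.2) = 80.2 − 13.15 = 67.05 dB.
Σ 10^(L/10) = 3.336e+07 → L_total = 10·log₁₀(3.336e+07) = 75.23 dB.

75.2 dB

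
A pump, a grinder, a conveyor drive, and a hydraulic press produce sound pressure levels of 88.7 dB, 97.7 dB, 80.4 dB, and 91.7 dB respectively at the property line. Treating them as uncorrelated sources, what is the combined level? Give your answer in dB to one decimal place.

For uncorrelated sources the intensities add, so convert each level to linear form, sum, and take 10·log₁₀ of the total.
Σ 10^(L/10) = 10^(88.7/10) + 10^(97.7/10) + 10^(80.4/10) + 10^(91.7/10) = 8.219e+09.
L_total = 10·log₁₀(8.219e+09) = 99.15 dB.

99.1 dB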